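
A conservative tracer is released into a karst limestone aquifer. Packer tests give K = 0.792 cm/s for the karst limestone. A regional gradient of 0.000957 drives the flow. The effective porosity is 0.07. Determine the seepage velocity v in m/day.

9.36

Convert K: 0.792 cm/s × 864 = 684.3 m/day.
Hydraulic gradient i = 0.000957.
Darcy flux q = K · i = 684.3 × 0.0009570 = 0.6549 m/day.
Seepage velocity v = q / n_e = 0.6549 / 0.07 = 9.355 m/day.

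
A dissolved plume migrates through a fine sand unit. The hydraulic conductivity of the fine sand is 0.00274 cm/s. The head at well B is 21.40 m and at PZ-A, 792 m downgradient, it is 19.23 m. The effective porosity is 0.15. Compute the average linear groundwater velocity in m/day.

Convert K: 0.00274 cm/s × 864 = 2.367 m/day.
Hydraulic gradient i = (21.40 − 19.23) / 792 = 2.17 / 792 = 0.002740.
Darcy flux q = K · i = 2.367 × 0.002740 = 0.006486 m/day.
Seepage velocity v = q / n_e = 0.006486 / 0.15 = 0.04324 m/day.

0.0432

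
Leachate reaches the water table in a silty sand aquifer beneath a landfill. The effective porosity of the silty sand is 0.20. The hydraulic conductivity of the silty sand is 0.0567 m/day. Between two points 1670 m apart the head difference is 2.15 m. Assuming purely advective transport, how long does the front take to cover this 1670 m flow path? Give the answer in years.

12500

Hydraulic gradient i = Δh / L = 2.15 / 1670 = 0.001287.
Darcy flux q = K · i = 0.05670 × 0.001287 = 7.300e-05 m/day.
Seepage velocity v = q / n_e = 7.300e-05 / 0.20 = 0.0003650 m/day.
Travel time t = L / v = 1670 / 0.0003650 = 4.576e+06 days = 12527 years.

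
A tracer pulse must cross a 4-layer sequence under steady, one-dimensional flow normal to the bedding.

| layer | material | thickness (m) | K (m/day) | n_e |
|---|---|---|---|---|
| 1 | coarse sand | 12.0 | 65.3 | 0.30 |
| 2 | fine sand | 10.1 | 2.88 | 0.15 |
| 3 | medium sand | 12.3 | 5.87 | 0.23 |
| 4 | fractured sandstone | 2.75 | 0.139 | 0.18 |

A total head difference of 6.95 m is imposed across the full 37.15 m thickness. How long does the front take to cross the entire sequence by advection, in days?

With flow normal to the layers, continuity requires the same specific discharge q through every layer.
Σ(b_i/K_i) = 12.0/65.3 + 10.1/2.88 + 12.3/5.87 + 2.75/0.139 = 25.57 d.
q = Δh / Σ(b_i/K_i) = 6.95 / 25.57 = 0.2718 m/day.
In each layer the seepage velocity is v_i = q/n_i, so the layer transit time is t_i = b_i·n_i / q:
  layer 1 (coarse sand): t_1 = 12.0 × 0.30 / 0.2718 = 13.25 d
  layer 2 (fine sand): t_2 = 10.1 × 0.15 / 0.2718 = 5.574 d
  layer 3 (medium sand): t_3 = 12.3 × 0.23 / 0.2718 = 10.41 d
  layer 4 (fractured sandstone): t_4 = 2.75 × 0.18 / 0.2718 = 1.821 d
Total t = Σ t_i = 31.05 days.

31.0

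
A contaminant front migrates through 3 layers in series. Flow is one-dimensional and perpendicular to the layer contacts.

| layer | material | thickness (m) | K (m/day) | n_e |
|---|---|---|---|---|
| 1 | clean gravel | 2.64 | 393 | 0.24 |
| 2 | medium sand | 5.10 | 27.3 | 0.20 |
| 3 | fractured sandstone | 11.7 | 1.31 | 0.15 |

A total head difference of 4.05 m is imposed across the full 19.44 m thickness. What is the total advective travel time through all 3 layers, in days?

With flow normal to the layers, continuity requires the same specific discharge q through every layer.
Σ(b_i/K_i) = 2.64/393 + 5.10/27.3 + 11.7/1.31 = 9.125 d.
q = Δh / Σ(b_i/K_i) = 4.05 / 9.125 = 0.4438 m/day.
In each layer the seepage velocity is v_i = q/n_i, so the layer transit time is t_i = b_i·n_i / q:
  layer 1 (clean gravel): t_1 = 2.64 × 0.24 / 0.4438 = 1.428 d
  layer 2 (medium sand): t_2 = 5.10 × 0.20 / 0.4438 = 2.298 d
  layer 3 (fractured sandstone): t_3 = 11.7 × 0.15 / 0.4438 = 3.954 d
Total t = Σ t_i = 7.680 days.

7.68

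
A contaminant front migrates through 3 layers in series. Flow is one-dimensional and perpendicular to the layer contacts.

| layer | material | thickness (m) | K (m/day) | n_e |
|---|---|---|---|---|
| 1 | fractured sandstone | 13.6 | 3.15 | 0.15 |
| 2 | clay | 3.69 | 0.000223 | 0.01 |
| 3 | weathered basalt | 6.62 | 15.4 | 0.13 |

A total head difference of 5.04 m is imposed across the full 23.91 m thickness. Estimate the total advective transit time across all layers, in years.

With flow normal to the layers, continuity requires the same specific discharge q through every layer.
Σ(b_i/K_i) = 13.6/3.15 + 3.69/0.000223 + 6.62/15.4 = 16552 d.
q = Δh / Σ(b_i/K_i) = 5.04 / 16552 = 0.0003045 m/day.
In each layer the seepage velocity is v_i = q/n_i, so the layer transit time is t_i = b_i·n_i / q:
  layer 1 (fractured sandstone): t_1 = 13.6 × 0.15 / 0.0003045 = 6700 d
  layer 2 (clay): t_2 = 3.69 × 0.01 / 0.0003045 = 121.2 d
  layer 3 (weathered basalt): t_3 = 6.62 × 0.13 / 0.0003045 = 2826 d
Total t = Σ t_i = 9647 days = 26.41 years.

26.4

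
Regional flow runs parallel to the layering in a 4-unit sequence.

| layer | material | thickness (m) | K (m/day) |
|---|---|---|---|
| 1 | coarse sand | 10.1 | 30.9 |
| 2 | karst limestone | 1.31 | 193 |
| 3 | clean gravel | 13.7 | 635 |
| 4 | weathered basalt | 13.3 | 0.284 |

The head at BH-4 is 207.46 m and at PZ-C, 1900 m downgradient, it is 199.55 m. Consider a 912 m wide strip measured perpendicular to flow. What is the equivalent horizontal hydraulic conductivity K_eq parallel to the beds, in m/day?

Flow is parallel to layering, so each bed carries its own Darcy discharge and the transmissivities add.
Σ(K_i·b_i) = 30.9×10.1 + 193×1.31 + 635×13.7 + 0.284×13.3 = 9268 m²/day.
Total thickness b = 38.41 m, so K_eq = Σ(K_i·b_i)/b = 241.3 m/day.

241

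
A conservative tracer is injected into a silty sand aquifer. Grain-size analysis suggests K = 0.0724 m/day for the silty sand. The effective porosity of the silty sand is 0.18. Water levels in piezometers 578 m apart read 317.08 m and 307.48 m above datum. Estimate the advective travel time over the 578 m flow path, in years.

237

Hydraulic gradient i = (317.08 − 307.48) / 578 = 9.6 / 578 = 0.01661.
Darcy flux q = K · i = 0.07240 × 0.01661 = 0.001202 m/day.
Seepage velocity v = q / n_e = 0.001202 / 0.18 = 0.006681 m/day.
Travel time t = L / v = 578 / 0.006681 = 86520 days = 236.9 years.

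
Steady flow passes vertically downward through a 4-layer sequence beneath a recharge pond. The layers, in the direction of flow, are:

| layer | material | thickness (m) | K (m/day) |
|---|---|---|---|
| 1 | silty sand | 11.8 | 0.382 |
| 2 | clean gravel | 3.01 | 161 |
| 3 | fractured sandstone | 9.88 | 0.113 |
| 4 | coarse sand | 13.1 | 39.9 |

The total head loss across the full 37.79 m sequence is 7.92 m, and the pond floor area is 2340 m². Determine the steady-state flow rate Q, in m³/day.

156

Flow is perpendicular to layering, so the layers act in series and the equivalent K is the thickness-weighted harmonic mean.
Total thickness L = 11.8 + 3.01 + 9.88 + 13.1 = 37.79 m.
Σ(b_i/K_i) = 11.8/0.382 + 3.01/161 + 9.88/0.113 + 13.1/39.9 = 118.7 d.
K_eq = L / Σ(b_i/K_i) = 37.79 / 118.7 = 0.3184 m/day.
Q = K_eq · A · (Δh/L) = 0.3184 × 2340 × (7.92/37.79) = 156.2 m³/day.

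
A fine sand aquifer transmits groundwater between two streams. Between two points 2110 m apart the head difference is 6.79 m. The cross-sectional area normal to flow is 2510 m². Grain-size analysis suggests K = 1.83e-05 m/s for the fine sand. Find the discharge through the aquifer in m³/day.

12.8

Convert K: 1.83e-05 m/s × 86400 = 1.581 m/day.
Hydraulic gradient i = Δh / L = 6.79 / 2110 = 0.003218.
Darcy's law: Q = K · A · i = 1.581 × 2510 × 0.003218 = 12.77 m³/day.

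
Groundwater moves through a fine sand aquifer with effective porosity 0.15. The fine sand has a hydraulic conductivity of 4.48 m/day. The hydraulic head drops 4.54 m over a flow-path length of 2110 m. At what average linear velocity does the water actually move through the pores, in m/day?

0.0643

Hydraulic gradient i = Δh / L = 4.54 / 2110 = 0.002152.
Darcy flux q = K · i = 4.480 × 0.002152 = 0.009639 m/day.
Seepage velocity v = q / n_e = 0.009639 / 0.15 = 0.06426 m/day.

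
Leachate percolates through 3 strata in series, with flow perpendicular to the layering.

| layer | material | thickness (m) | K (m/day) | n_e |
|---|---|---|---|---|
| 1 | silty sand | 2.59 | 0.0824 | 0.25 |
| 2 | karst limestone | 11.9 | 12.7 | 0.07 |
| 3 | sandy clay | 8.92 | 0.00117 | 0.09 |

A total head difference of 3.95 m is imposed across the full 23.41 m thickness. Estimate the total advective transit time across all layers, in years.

12.1

With flow normal to the layers, continuity requires the same specific discharge q through every layer.
Σ(b_i/K_i) = 2.59/0.0824 + 11.9/12.7 + 8.92/0.00117 = 7656 d.
q = Δh / Σ(b_i/K_i) = 3.95 / 7656 = 0.0005159 m/day.
In each layer the seepage velocity is v_i = q/n_i, so the layer transit time is t_i = b_i·n_i / q:
  layer 1 (silty sand): t_1 = 2.59 × 0.25 / 0.0005159 = 1255 d
  layer 2 (karst limestone): t_2 = 11.9 × 0.07 / 0.0005159 = 1615 d
  layer 3 (sandy clay): t_3 = 8.92 × 0.09 / 0.0005159 = 1556 d
Total t = Σ t_i = 4426 days = 12.12 years.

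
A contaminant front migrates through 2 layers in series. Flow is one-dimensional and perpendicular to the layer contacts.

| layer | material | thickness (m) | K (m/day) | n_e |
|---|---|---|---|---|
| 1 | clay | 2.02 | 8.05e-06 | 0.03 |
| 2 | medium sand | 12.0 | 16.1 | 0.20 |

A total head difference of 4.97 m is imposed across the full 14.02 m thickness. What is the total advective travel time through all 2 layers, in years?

340

With flow normal to the layers, continuity requires the same specific discharge q through every layer.
Σ(b_i/K_i) = 2.02/8.05e-06 + 12.0/16.1 = 2.509e+05 d.
q = Δh / Σ(b_i/K_i) = 4.97 / 2.509e+05 = 1.981e-05 m/day.
In each layer the seepage velocity is v_i = q/n_i, so the layer transit time is t_i = b_i·n_i / q:
  layer 1 (clay): t_1 = 2.02 × 0.03 / 1.981e-05 = 3060 d
  layer 2 (medium sand): t_2 = 12.0 × 0.20 / 1.981e-05 = 1.212e+05 d
Total t = Σ t_i = 1.242e+05 days = 340.1 years.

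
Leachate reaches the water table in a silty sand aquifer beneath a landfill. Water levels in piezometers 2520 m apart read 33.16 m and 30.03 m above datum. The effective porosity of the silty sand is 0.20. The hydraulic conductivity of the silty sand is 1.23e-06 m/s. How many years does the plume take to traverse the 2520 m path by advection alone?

Convert K: 1.23e-06 m/s × 86400 = 0.1063 m/day.
Hydraulic gradient i = (33.16 − 30.03) / 2520 = 3.13 / 2520 = 0.001242.
Darcy flux q = K · i = 0.1063 × 0.001242 = 0.0001320 m/day.
Seepage velocity v = q / n_e = 0.0001320 / 0.20 = 0.0006600 m/day.
Travel time t = L / v = 2520 / 0.0006600 = 3.818e+06 days = 10454 years.

10500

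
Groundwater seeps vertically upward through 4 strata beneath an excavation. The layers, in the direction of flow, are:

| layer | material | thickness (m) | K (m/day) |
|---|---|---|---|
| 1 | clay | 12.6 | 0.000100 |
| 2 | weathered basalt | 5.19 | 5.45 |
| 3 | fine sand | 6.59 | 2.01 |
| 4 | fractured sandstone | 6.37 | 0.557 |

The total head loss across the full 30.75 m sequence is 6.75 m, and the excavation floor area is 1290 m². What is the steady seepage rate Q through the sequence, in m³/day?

Flow is perpendicular to layering, so the layers act in series and the equivalent K is the thickness-weighted harmonic mean.
Total thickness L = 12.6 + 5.19 + 6.59 + 6.37 = 30.75 m.
Σ(b_i/K_i) = 12.6/0.000100 + 5.19/5.45 + 6.59/2.01 + 6.37/0.557 = 1.260e+05 d.
K_eq = L / Σ(b_i/K_i) = 30.75 / 1.260e+05 = 0.0002440 m/day.
Q = K_eq · A · (Δh/L) = 0.0002440 × 1290 × (6.75/30.75) = 0.06910 m³/day.

0.0691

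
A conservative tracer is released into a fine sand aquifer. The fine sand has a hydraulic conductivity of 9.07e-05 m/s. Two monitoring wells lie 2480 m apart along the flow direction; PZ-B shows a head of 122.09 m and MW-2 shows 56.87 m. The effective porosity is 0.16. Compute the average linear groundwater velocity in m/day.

Convert K: 9.07e-05 m/s × 86400 = 7.836 m/day.
Hydraulic gradient i = (122.09 − 56.87) / 2480 = 65.22 / 2480 = 0.02630.
Darcy flux q = K · i = 7.836 × 0.02630 = 0.2061 m/day.
Seepage velocity v = q / n_e = 0.2061 / 0.16 = 1.288 m/day.

1.29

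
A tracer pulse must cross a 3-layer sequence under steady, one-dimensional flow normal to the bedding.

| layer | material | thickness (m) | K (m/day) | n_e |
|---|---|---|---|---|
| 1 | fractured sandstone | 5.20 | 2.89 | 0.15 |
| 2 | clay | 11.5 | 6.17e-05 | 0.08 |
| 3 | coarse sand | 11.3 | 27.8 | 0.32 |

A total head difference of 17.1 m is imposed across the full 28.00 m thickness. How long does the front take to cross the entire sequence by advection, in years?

159

With flow normal to the layers, continuity requires the same specific discharge q through every layer.
Σ(b_i/K_i) = 5.20/2.89 + 11.5/6.17e-05 + 11.3/27.8 = 1.864e+05 d.
q = Δh / Σ(b_i/K_i) = 17.1 / 1.864e+05 = 9.174e-05 m/day.
In each layer the seepage velocity is v_i = q/n_i, so the layer transit time is t_i = b_i·n_i / q:
  layer 1 (fractured sandstone): t_1 = 5.20 × 0.15 / 9.174e-05 = 8502 d
  layer 2 (clay): t_2 = 11.5 × 0.08 / 9.174e-05 = 10028 d
  layer 3 (coarse sand): t_3 = 11.3 × 0.32 / 9.174e-05 = 39414 d
Total t = Σ t_i = 57944 days = 158.6 years.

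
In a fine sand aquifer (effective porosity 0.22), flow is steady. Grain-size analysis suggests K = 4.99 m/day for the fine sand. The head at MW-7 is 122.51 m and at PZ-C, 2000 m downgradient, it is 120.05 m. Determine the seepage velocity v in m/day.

0.0279

Hydraulic gradient i = (122.51 − 120.05) / 2000 = 2.46 / 2000 = 0.001230.
Darcy flux q = K · i = 4.990 × 0.001230 = 0.006138 m/day.
Seepage velocity v = q / n_e = 0.006138 / 0.22 = 0.02790 m/day.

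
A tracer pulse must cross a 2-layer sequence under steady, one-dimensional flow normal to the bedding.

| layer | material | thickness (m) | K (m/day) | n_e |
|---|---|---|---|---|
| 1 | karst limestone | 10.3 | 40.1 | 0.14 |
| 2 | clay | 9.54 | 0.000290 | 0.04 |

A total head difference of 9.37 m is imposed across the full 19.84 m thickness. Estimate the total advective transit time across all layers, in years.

17.5

With flow normal to the layers, continuity requires the same specific discharge q through every layer.
Σ(b_i/K_i) = 10.3/40.1 + 9.54/0.000290 = 32897 d.
q = Δh / Σ(b_i/K_i) = 9.37 / 32897 = 0.0002848 m/day.
In each layer the seepage velocity is v_i = q/n_i, so the layer transit time is t_i = b_i·n_i / q:
  layer 1 (karst limestone): t_1 = 10.3 × 0.14 / 0.0002848 = 5063 d
  layer 2 (clay): t_2 = 9.54 × 0.04 / 0.0002848 = 1340 d
Total t = Σ t_i = 6402 days = 17.53 years.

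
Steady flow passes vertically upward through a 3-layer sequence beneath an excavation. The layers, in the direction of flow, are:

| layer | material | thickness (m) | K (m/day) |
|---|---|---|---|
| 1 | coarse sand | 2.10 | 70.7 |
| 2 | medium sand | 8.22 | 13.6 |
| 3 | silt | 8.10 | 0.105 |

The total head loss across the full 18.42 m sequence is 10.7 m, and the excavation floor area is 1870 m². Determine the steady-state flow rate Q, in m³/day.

Flow is perpendicular to layering, so the layers act in series and the equivalent K is the thickness-weighted harmonic mean.
Total thickness L = 2.10 + 8.22 + 8.10 = 18.42 m.
Σ(b_i/K_i) = 2.10/70.7 + 8.22/13.6 + 8.10/0.105 = 77.78 d.
K_eq = L / Σ(b_i/K_i) = 18.42 / 77.78 = 0.2368 m/day.
Q = K_eq · A · (Δh/L) = 0.2368 × 1870 × (10.7/18.42) = 257.3 m³/day.

257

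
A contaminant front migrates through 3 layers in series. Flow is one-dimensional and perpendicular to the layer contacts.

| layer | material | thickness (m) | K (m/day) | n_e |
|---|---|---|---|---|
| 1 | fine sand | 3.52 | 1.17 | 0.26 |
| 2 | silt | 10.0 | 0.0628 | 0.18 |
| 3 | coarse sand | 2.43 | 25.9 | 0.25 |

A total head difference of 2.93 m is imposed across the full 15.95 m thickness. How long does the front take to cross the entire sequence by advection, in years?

With flow normal to the layers, continuity requires the same specific discharge q through every layer.
Σ(b_i/K_i) = 3.52/1.17 + 10.0/0.0628 + 2.43/25.9 = 162.3 d.
q = Δh / Σ(b_i/K_i) = 2.93 / 162.3 = 0.01805 m/day.
In each layer the seepage velocity is v_i = q/n_i, so the layer transit time is t_i = b_i·n_i / q:
  layer 1 (fine sand): t_1 = 3.52 × 0.26 / 0.01805 = 50.71 d
  layer 2 (silt): t_2 = 10.0 × 0.18 / 0.01805 = 99.73 d
  layer 3 (coarse sand): t_3 = 2.43 × 0.25 / 0.01805 = 33.66 d
Total t = Σ t_i = 184.1 days = 0.5040 years.

0.504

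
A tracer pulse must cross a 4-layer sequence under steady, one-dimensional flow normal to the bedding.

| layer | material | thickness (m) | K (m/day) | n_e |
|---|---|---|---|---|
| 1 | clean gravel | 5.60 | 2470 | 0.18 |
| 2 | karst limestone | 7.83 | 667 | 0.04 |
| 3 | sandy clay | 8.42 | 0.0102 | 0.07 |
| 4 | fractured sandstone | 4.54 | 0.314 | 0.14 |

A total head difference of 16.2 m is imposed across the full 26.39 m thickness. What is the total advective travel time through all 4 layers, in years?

0.361

With flow normal to the layers, continuity requires the same specific discharge q through every layer.
Σ(b_i/K_i) = 5.60/2470 + 7.83/667 + 8.42/0.0102 + 4.54/0.314 = 840.0 d.
q = Δh / Σ(b_i/K_i) = 16.2 / 840.0 = 0.01929 m/day.
In each layer the seepage velocity is v_i = q/n_i, so the layer transit time is t_i = b_i·n_i / q:
  layer 1 (clean gravel): t_1 = 5.60 × 0.18 / 0.01929 = 52.26 d
  layer 2 (karst limestone): t_2 = 7.83 × 0.04 / 0.01929 = 16.24 d
  layer 3 (sandy clay): t_3 = 8.42 × 0.07 / 0.01929 = 30.56 d
  layer 4 (fractured sandstone): t_4 = 4.54 × 0.14 / 0.01929 = 32.96 d
Total t = Σ t_i = 132.0 days = 0.3614 years.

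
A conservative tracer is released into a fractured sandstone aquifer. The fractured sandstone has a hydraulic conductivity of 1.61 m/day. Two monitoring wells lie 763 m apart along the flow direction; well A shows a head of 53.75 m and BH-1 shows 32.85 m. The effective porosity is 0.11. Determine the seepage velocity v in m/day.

Hydraulic gradient i = (53.75 − 32.85) / 763 = 20.9 / 763 = 0.02739.
Darcy flux q = K · i = 1.610 × 0.02739 = 0.04410 m/day.
Seepage velocity v = q / n_e = 0.04410 / 0.11 = 0.4009 m/day.

0.401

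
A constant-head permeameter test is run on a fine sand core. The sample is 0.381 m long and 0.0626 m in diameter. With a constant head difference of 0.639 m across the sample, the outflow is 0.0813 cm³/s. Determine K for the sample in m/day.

1.36

Cross-sectional area A = π·(d/2)² = π × (0.0626/2)² = 0.003078 m².
Convert discharge: 0.0813 cm³/s = 8.130e-08 m³/s.
Darcy's law rearranged: K = Q·L / (A·Δh) = 8.130e-08 × 0.381 / (0.003078 × 0.639) = 1.575e-05 m/s = 1.361 m/day.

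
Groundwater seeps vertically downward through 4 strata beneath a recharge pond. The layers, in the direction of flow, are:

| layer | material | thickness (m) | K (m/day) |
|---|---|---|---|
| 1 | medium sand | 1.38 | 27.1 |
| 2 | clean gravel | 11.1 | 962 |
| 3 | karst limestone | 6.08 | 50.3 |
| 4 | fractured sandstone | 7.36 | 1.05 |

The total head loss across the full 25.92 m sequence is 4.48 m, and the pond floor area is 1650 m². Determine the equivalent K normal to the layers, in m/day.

Flow is perpendicular to layering, so the layers act in series and the equivalent K is the thickness-weighted harmonic mean.
Total thickness L = 1.38 + 11.1 + 6.08 + 7.36 = 25.92 m.
Σ(b_i/K_i) = 1.38/27.1 + 11.1/962 + 6.08/50.3 + 7.36/1.05 = 7.193 d.
K_eq = L / Σ(b_i/K_i) = 25.92 / 7.193 = 3.604 m/day.

3.60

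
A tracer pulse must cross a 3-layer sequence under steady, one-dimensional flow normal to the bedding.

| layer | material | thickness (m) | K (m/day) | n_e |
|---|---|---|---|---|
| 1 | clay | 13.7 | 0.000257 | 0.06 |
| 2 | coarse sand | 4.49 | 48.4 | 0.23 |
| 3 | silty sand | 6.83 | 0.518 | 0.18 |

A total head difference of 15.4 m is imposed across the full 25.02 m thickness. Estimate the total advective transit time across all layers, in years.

With flow normal to the layers, continuity requires the same specific discharge q through every layer.
Σ(b_i/K_i) = 13.7/0.000257 + 4.49/48.4 + 6.83/0.518 = 53321 d.
q = Δh / Σ(b_i/K_i) = 15.4 / 53321 = 0.0002888 m/day.
In each layer the seepage velocity is v_i = q/n_i, so the layer transit time is t_i = b_i·n_i / q:
  layer 1 (clay): t_1 = 13.7 × 0.06 / 0.0002888 = 2846 d
  layer 2 (coarse sand): t_2 = 4.49 × 0.23 / 0.0002888 = 3576 d
  layer 3 (silty sand): t_3 = 6.83 × 0.18 / 0.0002888 = 4257 d
Total t = Σ t_i = 10678 days = 29.24 years.

29.2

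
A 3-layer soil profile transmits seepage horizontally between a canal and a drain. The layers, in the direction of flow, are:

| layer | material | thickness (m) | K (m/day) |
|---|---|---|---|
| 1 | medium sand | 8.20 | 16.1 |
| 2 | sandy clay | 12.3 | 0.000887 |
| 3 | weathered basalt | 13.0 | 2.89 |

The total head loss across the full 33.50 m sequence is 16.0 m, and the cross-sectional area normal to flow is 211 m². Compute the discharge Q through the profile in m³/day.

Flow is perpendicular to layering, so the layers act in series and the equivalent K is the thickness-weighted harmonic mean.
Total thickness L = 8.20 + 12.3 + 13.0 = 33.50 m.
Σ(b_i/K_i) = 8.20/16.1 + 12.3/0.000887 + 13.0/2.89 = 13872 d.
K_eq = L / Σ(b_i/K_i) = 33.50 / 13872 = 0.002415 m/day.
Q = K_eq · A · (Δh/L) = 0.002415 × 211 × (16.0/33.50) = 0.2434 m³/day.

0.243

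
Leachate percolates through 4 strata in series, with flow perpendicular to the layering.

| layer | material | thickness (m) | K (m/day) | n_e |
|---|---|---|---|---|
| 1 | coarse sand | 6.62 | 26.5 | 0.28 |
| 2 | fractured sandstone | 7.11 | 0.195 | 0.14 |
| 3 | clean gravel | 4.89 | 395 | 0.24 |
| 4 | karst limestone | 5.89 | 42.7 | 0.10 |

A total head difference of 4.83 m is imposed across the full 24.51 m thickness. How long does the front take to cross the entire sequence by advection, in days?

With flow normal to the layers, continuity requires the same specific discharge q through every layer.
Σ(b_i/K_i) = 6.62/26.5 + 7.11/0.195 + 4.89/395 + 5.89/42.7 = 36.86 d.
q = Δh / Σ(b_i/K_i) = 4.83 / 36.86 = 0.1310 m/day.
In each layer the seepage velocity is v_i = q/n_i, so the layer transit time is t_i = b_i·n_i / q:
  layer 1 (coarse sand): t_1 = 6.62 × 0.28 / 0.1310 = 14.15 d
  layer 2 (fractured sandstone): t_2 = 7.11 × 0.14 / 0.1310 = 7.597 d
  layer 3 (clean gravel): t_3 = 4.89 × 0.24 / 0.1310 = 8.957 d
  layer 4 (karst limestone): t_4 = 5.89 × 0.10 / 0.1310 = 4.495 d
Total t = Σ t_i = 35.19 days.

35.2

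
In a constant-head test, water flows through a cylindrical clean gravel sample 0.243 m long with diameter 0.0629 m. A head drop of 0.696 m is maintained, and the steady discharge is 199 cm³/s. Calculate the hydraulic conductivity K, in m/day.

Cross-sectional area A = π·(d/2)² = π × (0.0629/2)² = 0.003107 m².
Convert discharge: 199 cm³/s = 0.0001990 m³/s.
Darcy's law rearranged: K = Q·L / (A·Δh) = 0.0001990 × 0.243 / (0.003107 × 0.696) = 0.02236 m/s = 1932 m/day.

1930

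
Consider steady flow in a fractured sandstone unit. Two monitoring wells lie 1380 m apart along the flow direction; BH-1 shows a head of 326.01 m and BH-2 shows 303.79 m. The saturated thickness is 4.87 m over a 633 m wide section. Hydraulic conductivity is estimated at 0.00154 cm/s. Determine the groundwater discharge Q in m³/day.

Convert K: 0.00154 cm/s × 864 = 1.331 m/day.
Cross-sectional area A = 633 × 4.87 = 3083 m².
Hydraulic gradient i = (326.01 − 303.79) / 1380 = 22.22 / 1380 = 0.01610.
Darcy's law: Q = K · A · i = 1.331 × 3083 × 0.01610 = 66.04 m³/day.

66.0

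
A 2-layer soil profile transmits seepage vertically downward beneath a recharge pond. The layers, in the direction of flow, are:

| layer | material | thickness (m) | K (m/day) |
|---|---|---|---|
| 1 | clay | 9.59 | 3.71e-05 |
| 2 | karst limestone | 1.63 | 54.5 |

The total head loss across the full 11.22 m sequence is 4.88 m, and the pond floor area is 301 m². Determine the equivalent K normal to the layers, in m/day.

Flow is perpendicular to layering, so the layers act in series and the equivalent K is the thickness-weighted harmonic mean.
Total thickness L = 9.59 + 1.63 = 11.22 m.
Σ(b_i/K_i) = 9.59/3.71e-05 + 1.63/54.5 = 2.585e+05 d.
K_eq = L / Σ(b_i/K_i) = 11.22 / 2.585e+05 = 4.341e-05 m/day.

4.34e-05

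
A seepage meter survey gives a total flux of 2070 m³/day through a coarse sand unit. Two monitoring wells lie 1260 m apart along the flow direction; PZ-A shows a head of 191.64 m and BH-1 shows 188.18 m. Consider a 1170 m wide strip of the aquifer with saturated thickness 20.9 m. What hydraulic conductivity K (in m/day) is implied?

30.8

Cross-sectional area A = 1170 × 20.9 = 24453 m².
Hydraulic gradient i = (191.64 − 188.18) / 1260 = 3.46 / 1260 = 0.002746.
From Q = K·A·i, K = Q / (A·i) = 2070 / (24453 × 0.002746) = 30.83 m/day.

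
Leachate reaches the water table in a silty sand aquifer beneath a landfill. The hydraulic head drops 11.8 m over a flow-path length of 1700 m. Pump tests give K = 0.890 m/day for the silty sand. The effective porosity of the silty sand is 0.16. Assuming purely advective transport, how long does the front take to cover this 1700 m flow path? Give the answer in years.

121

Hydraulic gradient i = Δh / L = 11.8 / 1700 = 0.006941.
Darcy flux q = K · i = 0.8900 × 0.006941 = 0.006178 m/day.
Seepage velocity v = q / n_e = 0.006178 / 0.16 = 0.03861 m/day.
Travel time t = L / v = 1700 / 0.03861 = 44030 days = 120.5 years.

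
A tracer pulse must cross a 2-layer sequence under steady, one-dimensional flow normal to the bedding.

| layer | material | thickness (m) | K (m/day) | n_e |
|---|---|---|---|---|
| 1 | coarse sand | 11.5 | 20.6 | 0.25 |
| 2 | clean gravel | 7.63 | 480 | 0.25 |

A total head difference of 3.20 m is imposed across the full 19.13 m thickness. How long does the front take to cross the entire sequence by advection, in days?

0.858

With flow normal to the layers, continuity requires the same specific discharge q through every layer.
Σ(b_i/K_i) = 11.5/20.6 + 7.63/480 = 0.5741 d.
q = Δh / Σ(b_i/K_i) = 3.20 / 0.5741 = 5.573 m/day.
In each layer the seepage velocity is v_i = q/n_i, so the layer transit time is t_i = b_i·n_i / q:
  layer 1 (coarse sand): t_1 = 11.5 × 0.25 / 5.573 = 0.5158 d
  layer 2 (clean gravel): t_2 = 7.63 × 0.25 / 5.573 = 0.3422 d
Total t = Σ t_i = 0.8581 days.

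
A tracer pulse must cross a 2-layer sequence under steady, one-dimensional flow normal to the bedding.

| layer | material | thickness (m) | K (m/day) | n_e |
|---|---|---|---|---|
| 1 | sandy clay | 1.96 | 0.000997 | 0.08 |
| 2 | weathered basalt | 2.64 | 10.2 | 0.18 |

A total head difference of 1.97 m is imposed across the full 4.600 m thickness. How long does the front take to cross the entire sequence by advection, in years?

With flow normal to the layers, continuity requires the same specific discharge q through every layer.
Σ(b_i/K_i) = 1.96/0.000997 + 2.64/10.2 = 1966 d.
q = Δh / Σ(b_i/K_i) = 1.97 / 1966 = 0.001002 m/day.
In each layer the seepage velocity is v_i = q/n_i, so the layer transit time is t_i = b_i·n_i / q:
  layer 1 (sandy clay): t_1 = 1.96 × 0.08 / 0.001002 = 156.5 d
  layer 2 (weathered basalt): t_2 = 2.64 × 0.18 / 0.001002 = 474.3 d
Total t = Σ t_i = 630.8 days = 1.727 years.

1.73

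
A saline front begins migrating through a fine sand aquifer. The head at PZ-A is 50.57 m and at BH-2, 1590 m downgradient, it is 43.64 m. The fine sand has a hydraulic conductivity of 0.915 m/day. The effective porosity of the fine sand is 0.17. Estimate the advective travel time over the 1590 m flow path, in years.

186

Hydraulic gradient i = (50.57 − 43.64) / 1590 = 6.93 / 1590 = 0.004358.
Darcy flux q = K · i = 0.9150 × 0.004358 = 0.003988 m/day.
Seepage velocity v = q / n_e = 0.003988 / 0.17 = 0.02346 m/day.
Travel time t = L / v = 1590 / 0.02346 = 67778 days = 185.6 years.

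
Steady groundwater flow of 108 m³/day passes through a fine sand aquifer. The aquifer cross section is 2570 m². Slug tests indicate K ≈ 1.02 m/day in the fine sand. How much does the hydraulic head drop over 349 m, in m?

From Q = K·A·i, i = Q / (K·A) = 108 / (1.020 × 2570) = 0.04120.
Head loss Δh = i · L = 0.04120 × 349 = 14.38 m.

14.4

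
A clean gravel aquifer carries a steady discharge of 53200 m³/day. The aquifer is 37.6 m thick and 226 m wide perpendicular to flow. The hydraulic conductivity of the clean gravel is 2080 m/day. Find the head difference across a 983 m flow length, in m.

Cross-sectional area A = 226 × 37.6 = 8498 m².
From Q = K·A·i, i = Q / (K·A) = 53200 / (2080 × 8498) = 0.003010.
Head loss Δh = i · L = 0.003010 × 983 = 2.959 m.

2.96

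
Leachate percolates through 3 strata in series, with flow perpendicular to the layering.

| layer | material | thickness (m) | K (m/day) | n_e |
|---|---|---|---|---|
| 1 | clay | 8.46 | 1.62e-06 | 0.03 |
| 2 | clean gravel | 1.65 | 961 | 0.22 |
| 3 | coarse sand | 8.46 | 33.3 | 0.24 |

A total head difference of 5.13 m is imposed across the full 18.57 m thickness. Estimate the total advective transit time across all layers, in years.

With flow normal to the layers, continuity requires the same specific discharge q through every layer.
Σ(b_i/K_i) = 8.46/1.62e-06 + 1.65/961 + 8.46/33.3 = 5.222e+06 d.
q = Δh / Σ(b_i/K_i) = 5.13 / 5.222e+06 = 9.823e-07 m/day.
In each layer the seepage velocity is v_i = q/n_i, so the layer transit time is t_i = b_i·n_i / q:
  layer 1 (clay): t_1 = 8.46 × 0.03 / 9.823e-07 = 2.584e+05 d
  layer 2 (clean gravel): t_2 = 1.65 × 0.22 / 9.823e-07 = 3.695e+05 d
  layer 3 (coarse sand): t_3 = 8.46 × 0.24 / 9.823e-07 = 2.067e+06 d
Total t = Σ t_i = 2.695e+06 days = 7378 years.

7380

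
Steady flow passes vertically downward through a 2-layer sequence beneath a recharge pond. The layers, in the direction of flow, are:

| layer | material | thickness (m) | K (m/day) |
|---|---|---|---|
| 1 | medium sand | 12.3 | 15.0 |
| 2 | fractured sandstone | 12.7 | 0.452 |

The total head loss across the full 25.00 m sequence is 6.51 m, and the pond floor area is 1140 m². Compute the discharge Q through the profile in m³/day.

Flow is perpendicular to layering, so the layers act in series and the equivalent K is the thickness-weighted harmonic mean.
Total thickness L = 12.3 + 12.7 = 25.00 m.
Σ(b_i/K_i) = 12.3/15.0 + 12.7/0.452 = 28.92 d.
K_eq = L / Σ(b_i/K_i) = 25.00 / 28.92 = 0.8645 m/day.
Q = K_eq · A · (Δh/L) = 0.8645 × 1140 × (6.51/25.00) = 256.6 m³/day.

257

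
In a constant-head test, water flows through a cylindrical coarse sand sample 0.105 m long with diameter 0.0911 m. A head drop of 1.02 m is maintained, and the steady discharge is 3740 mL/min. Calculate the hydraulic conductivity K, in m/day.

Cross-sectional area A = π·(d/2)² = π × (0.0911/2)² = 0.006518 m².
Convert discharge: 3740 mL/min = 6.233e-05 m³/s.
Darcy's law rearranged: K = Q·L / (A·Δh) = 6.233e-05 × 0.105 / (0.006518 × 1.02) = 0.0009844 m/s = 85.05 m/day.

85.1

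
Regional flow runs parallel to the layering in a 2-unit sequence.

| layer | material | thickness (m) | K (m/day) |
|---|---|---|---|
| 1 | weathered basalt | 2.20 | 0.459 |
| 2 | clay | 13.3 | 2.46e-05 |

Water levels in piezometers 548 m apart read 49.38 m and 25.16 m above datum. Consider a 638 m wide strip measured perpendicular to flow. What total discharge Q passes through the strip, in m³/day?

28.5

Flow is parallel to layering, so each bed carries its own Darcy discharge and the transmissivities add.
Σ(K_i·b_i) = 0.459×2.20 + 2.46e-05×13.3 = 1.010 m²/day.
Hydraulic gradient i = (49.38 − 25.16) / 548 = 24.22 / 548 = 0.04420.
Q = Σ(K_i·b_i) · W · i = 1.010 × 638 × 0.04420 = 28.48 m³/day.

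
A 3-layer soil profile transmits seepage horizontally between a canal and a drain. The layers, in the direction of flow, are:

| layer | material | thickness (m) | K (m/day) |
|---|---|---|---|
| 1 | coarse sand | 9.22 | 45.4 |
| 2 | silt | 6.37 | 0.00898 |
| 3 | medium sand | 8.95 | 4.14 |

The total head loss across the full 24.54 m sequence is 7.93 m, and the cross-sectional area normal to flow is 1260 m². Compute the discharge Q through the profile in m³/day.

Flow is perpendicular to layering, so the layers act in series and the equivalent K is the thickness-weighted harmonic mean.
Total thickness L = 9.22 + 6.37 + 8.95 = 24.54 m.
Σ(b_i/K_i) = 9.22/45.4 + 6.37/0.00898 + 8.95/4.14 = 711.7 d.
K_eq = L / Σ(b_i/K_i) = 24.54 / 711.7 = 0.03448 m/day.
Q = K_eq · A · (Δh/L) = 0.03448 × 1260 × (7.93/24.54) = 14.04 m³/day.

14.0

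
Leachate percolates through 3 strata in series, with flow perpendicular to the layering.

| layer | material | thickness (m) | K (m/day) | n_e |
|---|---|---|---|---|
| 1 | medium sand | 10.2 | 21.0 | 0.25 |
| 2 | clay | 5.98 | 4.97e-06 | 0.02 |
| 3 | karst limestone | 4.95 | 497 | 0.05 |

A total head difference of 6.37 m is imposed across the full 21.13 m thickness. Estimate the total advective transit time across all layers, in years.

1510

With flow normal to the layers, continuity requires the same specific discharge q through every layer.
Σ(b_i/K_i) = 10.2/21.0 + 5.98/4.97e-06 + 4.95/497 = 1.203e+06 d.
q = Δh / Σ(b_i/K_i) = 6.37 / 1.203e+06 = 5.294e-06 m/day.
In each layer the seepage velocity is v_i = q/n_i, so the layer transit time is t_i = b_i·n_i / q:
  layer 1 (medium sand): t_1 = 10.2 × 0.25 / 5.294e-06 = 4.817e+05 d
  layer 2 (clay): t_2 = 5.98 × 0.02 / 5.294e-06 = 22591 d
  layer 3 (karst limestone): t_3 = 4.95 × 0.05 / 5.294e-06 = 46750 d
Total t = Σ t_i = 5.510e+05 days = 1509 years.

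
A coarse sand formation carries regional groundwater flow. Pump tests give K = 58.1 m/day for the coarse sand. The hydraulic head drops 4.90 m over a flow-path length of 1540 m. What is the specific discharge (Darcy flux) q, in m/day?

Hydraulic gradient i = Δh / L = 4.90 / 1540 = 0.003182.
Specific discharge q = K · i = 58.10 × 0.003182 = 0.1849 m/day.

0.185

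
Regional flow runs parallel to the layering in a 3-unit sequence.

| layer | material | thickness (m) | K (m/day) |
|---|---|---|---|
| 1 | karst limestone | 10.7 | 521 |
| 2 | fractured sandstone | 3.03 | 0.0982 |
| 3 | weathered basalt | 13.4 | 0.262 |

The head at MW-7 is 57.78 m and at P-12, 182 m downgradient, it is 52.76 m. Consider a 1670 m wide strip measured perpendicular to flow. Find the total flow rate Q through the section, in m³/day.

Flow is parallel to layering, so each bed carries its own Darcy discharge and the transmissivities add.
Σ(K_i·b_i) = 521×10.7 + 0.0982×3.03 + 0.262×13.4 = 5579 m²/day.
Hydraulic gradient i = (57.78 − 52.76) / 182 = 5.02 / 182 = 0.02758.
Q = Σ(K_i·b_i) · W · i = 5579 × 1670 × 0.02758 = 2.570e+05 m³/day.

257000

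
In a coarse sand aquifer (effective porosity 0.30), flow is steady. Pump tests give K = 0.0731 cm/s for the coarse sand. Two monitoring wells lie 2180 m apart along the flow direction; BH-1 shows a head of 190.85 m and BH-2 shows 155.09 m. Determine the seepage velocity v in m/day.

3.45

Convert K: 0.0731 cm/s × 864 = 63.16 m/day.
Hydraulic gradient i = (190.85 − 155.09) / 2180 = 35.76 / 2180 = 0.01640.
Darcy flux q = K · i = 63.16 × 0.01640 = 1.036 m/day.
Seepage velocity v = q / n_e = 1.036 / 0.30 = 3.453 m/day.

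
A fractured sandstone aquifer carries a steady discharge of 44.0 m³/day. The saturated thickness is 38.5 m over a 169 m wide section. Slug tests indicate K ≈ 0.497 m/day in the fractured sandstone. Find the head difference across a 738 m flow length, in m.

Cross-sectional area A = 169 × 38.5 = 6506 m².
From Q = K·A·i, i = Q / (K·A) = 44.0 / (0.4970 × 6506) = 0.01361.
Head loss Δh = i · L = 0.01361 × 738 = 10.04 m.

10.0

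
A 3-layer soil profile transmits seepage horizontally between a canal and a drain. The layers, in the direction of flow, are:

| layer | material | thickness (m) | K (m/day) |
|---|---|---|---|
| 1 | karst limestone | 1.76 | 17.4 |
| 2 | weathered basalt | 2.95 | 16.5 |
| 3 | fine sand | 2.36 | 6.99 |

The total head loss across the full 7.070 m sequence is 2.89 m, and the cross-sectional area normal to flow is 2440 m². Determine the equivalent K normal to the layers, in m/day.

Flow is perpendicular to layering, so the layers act in series and the equivalent K is the thickness-weighted harmonic mean.
Total thickness L = 1.76 + 2.95 + 2.36 = 7.070 m.
Σ(b_i/K_i) = 1.76/17.4 + 2.95/16.5 + 2.36/6.99 = 0.6176 d.
K_eq = L / Σ(b_i/K_i) = 7.070 / 0.6176 = 11.45 m/day.

11.4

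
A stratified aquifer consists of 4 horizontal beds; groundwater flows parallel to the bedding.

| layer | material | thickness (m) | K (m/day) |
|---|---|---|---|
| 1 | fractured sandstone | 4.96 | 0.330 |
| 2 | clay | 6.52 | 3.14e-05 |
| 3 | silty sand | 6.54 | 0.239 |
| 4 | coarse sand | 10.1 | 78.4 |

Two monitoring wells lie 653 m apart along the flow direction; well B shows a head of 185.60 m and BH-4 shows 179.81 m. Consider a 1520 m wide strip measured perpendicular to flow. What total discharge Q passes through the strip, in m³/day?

10700

Flow is parallel to layering, so each bed carries its own Darcy discharge and the transmissivities add.
Σ(K_i·b_i) = 0.330×4.96 + 3.14e-05×6.52 + 0.239×6.54 + 78.4×10.1 = 795.0 m²/day.
Hydraulic gradient i = (185.60 − 179.81) / 653 = 5.79 / 653 = 0.008867.
Q = Σ(K_i·b_i) · W · i = 795.0 × 1520 × 0.008867 = 10715 m³/day.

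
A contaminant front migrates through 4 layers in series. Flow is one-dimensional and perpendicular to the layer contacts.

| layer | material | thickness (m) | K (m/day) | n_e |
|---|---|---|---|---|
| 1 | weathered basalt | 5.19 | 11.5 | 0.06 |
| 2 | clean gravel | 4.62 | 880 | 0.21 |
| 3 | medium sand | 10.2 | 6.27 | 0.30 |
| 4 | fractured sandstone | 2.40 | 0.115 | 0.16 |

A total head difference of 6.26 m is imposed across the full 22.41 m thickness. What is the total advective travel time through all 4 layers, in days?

17.3

With flow normal to the layers, continuity requires the same specific discharge q through every layer.
Σ(b_i/K_i) = 5.19/11.5 + 4.62/880 + 10.2/6.27 + 2.40/0.115 = 22.95 d.
q = Δh / Σ(b_i/K_i) = 6.26 / 22.95 = 0.2727 m/day.
In each layer the seepage velocity is v_i = q/n_i, so the layer transit time is t_i = b_i·n_i / q:
  layer 1 (weathered basalt): t_1 = 5.19 × 0.06 / 0.2727 = 1.142 d
  layer 2 (clean gravel): t_2 = 4.62 × 0.21 / 0.2727 = 3.557 d
  layer 3 (medium sand): t_3 = 10.2 × 0.30 / 0.2727 = 11.22 d
  layer 4 (fractured sandstone): t_4 = 2.40 × 0.16 / 0.2727 = 1.408 d
Total t = Σ t_i = 17.33 days.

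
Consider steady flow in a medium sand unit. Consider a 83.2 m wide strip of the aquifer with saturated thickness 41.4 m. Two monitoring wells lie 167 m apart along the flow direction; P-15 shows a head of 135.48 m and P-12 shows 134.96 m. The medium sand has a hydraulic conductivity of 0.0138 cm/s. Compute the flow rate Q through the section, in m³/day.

128

Convert K: 0.0138 cm/s × 864 = 11.92 m/day.
Cross-sectional area A = 83.2 × 41.4 = 3444 m².
Hydraulic gradient i = (135.48 − 134.96) / 167 = 0.52 / 167 = 0.003114.
Darcy's law: Q = K · A · i = 11.92 × 3444 × 0.003114 = 127.9 m³/day.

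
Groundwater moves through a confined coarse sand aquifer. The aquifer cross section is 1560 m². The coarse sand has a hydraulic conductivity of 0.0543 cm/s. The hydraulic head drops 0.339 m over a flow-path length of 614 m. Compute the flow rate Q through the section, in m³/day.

Convert K: 0.0543 cm/s × 864 = 46.92 m/day.
Hydraulic gradient i = Δh / L = 0.339 / 614 = 0.0005521.
Darcy's law: Q = K · A · i = 46.92 × 1560 × 0.0005521 = 40.41 m³/day.

40.4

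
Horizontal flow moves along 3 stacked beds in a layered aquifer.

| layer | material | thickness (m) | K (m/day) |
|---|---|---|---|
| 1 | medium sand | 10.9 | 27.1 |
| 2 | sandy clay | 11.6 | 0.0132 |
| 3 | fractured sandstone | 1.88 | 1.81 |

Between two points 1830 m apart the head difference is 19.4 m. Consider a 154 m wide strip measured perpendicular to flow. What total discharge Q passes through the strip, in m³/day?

Flow is parallel to layering, so each bed carries its own Darcy discharge and the transmissivities add.
Σ(K_i·b_i) = 27.1×10.9 + 0.0132×11.6 + 1.81×1.88 = 298.9 m²/day.
Hydraulic gradient i = Δh / L = 19.4 / 1830 = 0.01060.
Q = Σ(K_i·b_i) · W · i = 298.9 × 154 × 0.01060 = 488.0 m³/day.

488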